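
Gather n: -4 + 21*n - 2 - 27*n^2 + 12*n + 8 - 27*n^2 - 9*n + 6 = -54*n^2 + 24*n + 8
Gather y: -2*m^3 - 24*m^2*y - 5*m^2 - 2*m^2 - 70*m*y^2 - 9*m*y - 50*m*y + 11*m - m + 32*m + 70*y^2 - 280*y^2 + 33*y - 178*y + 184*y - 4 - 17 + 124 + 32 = -2*m^3 - 7*m^2 + 42*m + y^2*(-70*m - 210) + y*(-24*m^2 - 59*m + 39) + 135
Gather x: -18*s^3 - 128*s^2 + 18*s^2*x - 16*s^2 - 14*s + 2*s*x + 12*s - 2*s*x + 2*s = -18*s^3 + 18*s^2*x - 144*s^2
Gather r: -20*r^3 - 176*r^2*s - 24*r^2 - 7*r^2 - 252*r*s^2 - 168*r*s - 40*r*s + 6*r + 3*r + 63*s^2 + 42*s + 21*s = -20*r^3 + r^2*(-176*s - 31) + r*(-252*s^2 - 208*s + 9) + 63*s^2 + 63*s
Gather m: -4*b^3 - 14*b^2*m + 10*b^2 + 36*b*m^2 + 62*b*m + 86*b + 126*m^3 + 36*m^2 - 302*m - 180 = -4*b^3 + 10*b^2 + 86*b + 126*m^3 + m^2*(36*b + 36) + m*(-14*b^2 + 62*b - 302) - 180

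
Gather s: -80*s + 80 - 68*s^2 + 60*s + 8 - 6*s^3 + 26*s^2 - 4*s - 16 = -6*s^3 - 42*s^2 - 24*s + 72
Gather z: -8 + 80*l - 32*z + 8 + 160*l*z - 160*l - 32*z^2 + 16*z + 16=-80*l - 32*z^2 + z*(160*l - 16) + 16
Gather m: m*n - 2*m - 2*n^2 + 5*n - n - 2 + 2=m*(n - 2) - 2*n^2 + 4*n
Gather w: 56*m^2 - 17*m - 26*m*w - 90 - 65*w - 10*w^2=56*m^2 - 17*m - 10*w^2 + w*(-26*m - 65) - 90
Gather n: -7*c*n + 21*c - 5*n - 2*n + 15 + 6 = 21*c + n*(-7*c - 7) + 21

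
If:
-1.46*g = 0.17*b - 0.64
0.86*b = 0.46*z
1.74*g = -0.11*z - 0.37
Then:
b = -371.46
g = 43.69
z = -694.47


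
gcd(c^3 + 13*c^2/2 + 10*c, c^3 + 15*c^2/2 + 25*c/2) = c^2 + 5*c/2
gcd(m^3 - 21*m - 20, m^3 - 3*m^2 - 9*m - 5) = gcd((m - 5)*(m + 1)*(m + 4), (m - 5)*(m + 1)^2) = m^2 - 4*m - 5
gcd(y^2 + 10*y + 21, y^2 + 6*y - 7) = y + 7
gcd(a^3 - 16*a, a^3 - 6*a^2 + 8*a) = a^2 - 4*a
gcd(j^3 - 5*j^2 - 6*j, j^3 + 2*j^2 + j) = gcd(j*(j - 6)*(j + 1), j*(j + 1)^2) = j^2 + j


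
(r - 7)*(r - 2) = r^2 - 9*r + 14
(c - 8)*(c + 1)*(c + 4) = c^3 - 3*c^2 - 36*c - 32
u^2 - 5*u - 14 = (u - 7)*(u + 2)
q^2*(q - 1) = q^3 - q^2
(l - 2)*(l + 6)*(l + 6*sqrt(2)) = l^3 + 4*l^2 + 6*sqrt(2)*l^2 - 12*l + 24*sqrt(2)*l - 72*sqrt(2)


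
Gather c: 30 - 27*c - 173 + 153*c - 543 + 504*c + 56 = 630*c - 630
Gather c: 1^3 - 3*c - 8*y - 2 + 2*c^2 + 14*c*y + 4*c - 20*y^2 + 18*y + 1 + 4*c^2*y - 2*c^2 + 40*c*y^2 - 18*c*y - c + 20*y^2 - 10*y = 4*c^2*y + c*(40*y^2 - 4*y)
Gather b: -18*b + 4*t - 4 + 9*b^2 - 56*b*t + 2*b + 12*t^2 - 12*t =9*b^2 + b*(-56*t - 16) + 12*t^2 - 8*t - 4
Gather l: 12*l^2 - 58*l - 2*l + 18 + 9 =12*l^2 - 60*l + 27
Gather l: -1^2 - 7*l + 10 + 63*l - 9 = 56*l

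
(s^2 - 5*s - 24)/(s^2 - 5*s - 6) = (-s^2 + 5*s + 24)/(-s^2 + 5*s + 6)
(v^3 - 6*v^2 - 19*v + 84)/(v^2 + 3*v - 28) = (v^3 - 6*v^2 - 19*v + 84)/(v^2 + 3*v - 28)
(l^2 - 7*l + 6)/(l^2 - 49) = (l^2 - 7*l + 6)/(l^2 - 49)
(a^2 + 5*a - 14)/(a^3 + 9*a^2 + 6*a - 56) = 1/(a + 4)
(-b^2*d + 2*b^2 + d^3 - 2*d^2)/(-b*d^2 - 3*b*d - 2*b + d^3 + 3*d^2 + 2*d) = (b*d - 2*b + d^2 - 2*d)/(d^2 + 3*d + 2)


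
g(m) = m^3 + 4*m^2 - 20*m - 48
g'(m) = 3*m^2 + 8*m - 20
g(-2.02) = 0.48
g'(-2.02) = -23.92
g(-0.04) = -47.19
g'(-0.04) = -20.32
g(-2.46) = 10.52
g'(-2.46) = -21.53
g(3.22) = -37.54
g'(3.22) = 36.87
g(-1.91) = -2.18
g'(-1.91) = -24.34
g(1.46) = -65.56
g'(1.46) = -1.93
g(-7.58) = -102.09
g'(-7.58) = 91.73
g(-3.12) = 22.97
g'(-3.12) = -15.76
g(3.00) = -45.00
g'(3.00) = 31.00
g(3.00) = -45.00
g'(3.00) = 31.00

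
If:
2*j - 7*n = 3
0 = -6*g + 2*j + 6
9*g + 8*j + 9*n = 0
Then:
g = 83/95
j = -36/95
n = -51/95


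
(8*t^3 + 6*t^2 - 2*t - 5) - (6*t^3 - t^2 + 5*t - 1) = 2*t^3 + 7*t^2 - 7*t - 4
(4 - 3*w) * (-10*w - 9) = 30*w^2 - 13*w - 36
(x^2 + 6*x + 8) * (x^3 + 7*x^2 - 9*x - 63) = x^5 + 13*x^4 + 41*x^3 - 61*x^2 - 450*x - 504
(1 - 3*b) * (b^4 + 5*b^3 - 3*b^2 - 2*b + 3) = -3*b^5 - 14*b^4 + 14*b^3 + 3*b^2 - 11*b + 3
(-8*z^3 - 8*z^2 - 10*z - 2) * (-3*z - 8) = 24*z^4 + 88*z^3 + 94*z^2 + 86*z + 16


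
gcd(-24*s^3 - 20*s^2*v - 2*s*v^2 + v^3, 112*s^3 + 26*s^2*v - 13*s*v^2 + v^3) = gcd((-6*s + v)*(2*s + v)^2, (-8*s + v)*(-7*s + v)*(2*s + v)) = 2*s + v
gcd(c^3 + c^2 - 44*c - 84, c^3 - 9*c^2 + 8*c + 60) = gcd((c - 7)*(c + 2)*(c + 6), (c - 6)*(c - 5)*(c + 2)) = c + 2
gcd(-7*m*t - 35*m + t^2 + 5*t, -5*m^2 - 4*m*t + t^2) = 1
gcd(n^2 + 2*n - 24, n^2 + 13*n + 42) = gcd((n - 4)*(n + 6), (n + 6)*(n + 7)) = n + 6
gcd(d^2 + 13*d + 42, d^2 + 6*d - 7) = d + 7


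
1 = 1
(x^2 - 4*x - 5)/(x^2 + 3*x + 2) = (x - 5)/(x + 2)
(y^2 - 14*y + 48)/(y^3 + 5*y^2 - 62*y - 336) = (y - 6)/(y^2 + 13*y + 42)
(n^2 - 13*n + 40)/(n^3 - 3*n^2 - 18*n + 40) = (n - 8)/(n^2 + 2*n - 8)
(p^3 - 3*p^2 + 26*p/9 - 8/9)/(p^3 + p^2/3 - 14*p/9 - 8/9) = (3*p^2 - 5*p + 2)/(3*p^2 + 5*p + 2)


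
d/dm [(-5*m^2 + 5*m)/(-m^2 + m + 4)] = 20*(1 - 2*m)/(m^4 - 2*m^3 - 7*m^2 + 8*m + 16)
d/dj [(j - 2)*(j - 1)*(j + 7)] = 3*j^2 + 8*j - 19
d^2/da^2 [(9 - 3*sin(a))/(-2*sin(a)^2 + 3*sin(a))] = 3*(-4*sin(a)^2 + 42*sin(a) - 46 - 45/sin(a) + 108/sin(a)^2 - 54/sin(a)^3)/(2*sin(a) - 3)^3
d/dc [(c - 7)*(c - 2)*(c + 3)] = 3*c^2 - 12*c - 13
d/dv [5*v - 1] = 5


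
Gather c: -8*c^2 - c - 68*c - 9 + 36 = -8*c^2 - 69*c + 27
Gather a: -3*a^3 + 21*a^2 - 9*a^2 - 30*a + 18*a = -3*a^3 + 12*a^2 - 12*a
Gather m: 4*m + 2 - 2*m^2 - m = -2*m^2 + 3*m + 2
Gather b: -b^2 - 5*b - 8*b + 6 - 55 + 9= -b^2 - 13*b - 40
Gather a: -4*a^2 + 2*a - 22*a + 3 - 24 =-4*a^2 - 20*a - 21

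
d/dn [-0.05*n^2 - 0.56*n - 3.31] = -0.1*n - 0.56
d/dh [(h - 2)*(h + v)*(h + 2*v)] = 3*h^2 + 6*h*v - 4*h + 2*v^2 - 6*v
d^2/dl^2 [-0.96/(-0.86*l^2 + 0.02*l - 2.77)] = (-1.420032*l^2 + 0.033024*l + 0.96*(1.72*l - 0.02)*(3.44*l - 0.04) - 4.573824)/(0.86*l^2 - 0.02*l + 2.77)^3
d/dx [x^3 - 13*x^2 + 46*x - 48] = 3*x^2 - 26*x + 46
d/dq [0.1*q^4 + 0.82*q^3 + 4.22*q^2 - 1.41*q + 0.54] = 0.4*q^3 + 2.46*q^2 + 8.44*q - 1.41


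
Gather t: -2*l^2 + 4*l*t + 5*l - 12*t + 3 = -2*l^2 + 5*l + t*(4*l - 12) + 3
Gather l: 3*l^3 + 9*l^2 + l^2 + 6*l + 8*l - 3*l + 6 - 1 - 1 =3*l^3 + 10*l^2 + 11*l + 4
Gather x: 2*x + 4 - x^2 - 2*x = 4 - x^2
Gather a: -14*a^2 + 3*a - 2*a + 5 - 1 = -14*a^2 + a + 4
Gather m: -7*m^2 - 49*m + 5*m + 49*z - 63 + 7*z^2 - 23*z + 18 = -7*m^2 - 44*m + 7*z^2 + 26*z - 45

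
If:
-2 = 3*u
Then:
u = -2/3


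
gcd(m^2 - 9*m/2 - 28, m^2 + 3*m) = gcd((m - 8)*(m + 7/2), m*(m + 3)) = 1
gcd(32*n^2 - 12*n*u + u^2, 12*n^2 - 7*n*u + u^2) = -4*n + u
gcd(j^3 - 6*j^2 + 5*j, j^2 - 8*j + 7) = j - 1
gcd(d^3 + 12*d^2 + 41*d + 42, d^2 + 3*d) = d + 3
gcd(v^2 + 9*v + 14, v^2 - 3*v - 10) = v + 2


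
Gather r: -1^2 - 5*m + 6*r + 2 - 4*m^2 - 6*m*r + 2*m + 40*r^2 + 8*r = -4*m^2 - 3*m + 40*r^2 + r*(14 - 6*m) + 1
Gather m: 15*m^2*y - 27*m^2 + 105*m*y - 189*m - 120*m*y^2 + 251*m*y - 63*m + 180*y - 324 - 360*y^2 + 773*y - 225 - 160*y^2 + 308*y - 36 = m^2*(15*y - 27) + m*(-120*y^2 + 356*y - 252) - 520*y^2 + 1261*y - 585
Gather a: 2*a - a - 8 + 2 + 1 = a - 5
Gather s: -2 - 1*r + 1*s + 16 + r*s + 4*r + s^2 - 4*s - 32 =3*r + s^2 + s*(r - 3) - 18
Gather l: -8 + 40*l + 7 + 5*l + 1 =45*l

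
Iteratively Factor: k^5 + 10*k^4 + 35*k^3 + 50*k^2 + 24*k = (k)*(k^4 + 10*k^3 + 35*k^2 + 50*k + 24) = k*(k + 2)*(k^3 + 8*k^2 + 19*k + 12) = k*(k + 2)*(k + 3)*(k^2 + 5*k + 4) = k*(k + 2)*(k + 3)*(k + 4)*(k + 1)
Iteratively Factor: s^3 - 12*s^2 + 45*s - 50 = (s - 5)*(s^2 - 7*s + 10) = (s - 5)^2*(s - 2)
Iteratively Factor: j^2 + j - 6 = (j - 2)*(j + 3)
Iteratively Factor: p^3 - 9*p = (p - 3)*(p^2 + 3*p) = (p - 3)*(p + 3)*(p)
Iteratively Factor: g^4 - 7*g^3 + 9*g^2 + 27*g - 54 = (g - 3)*(g^3 - 4*g^2 - 3*g + 18) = (g - 3)^2*(g^2 - g - 6) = (g - 3)^3*(g + 2)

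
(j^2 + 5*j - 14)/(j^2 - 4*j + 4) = (j + 7)/(j - 2)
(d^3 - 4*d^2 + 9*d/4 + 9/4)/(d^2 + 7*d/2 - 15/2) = (2*d^2 - 5*d - 3)/(2*(d + 5))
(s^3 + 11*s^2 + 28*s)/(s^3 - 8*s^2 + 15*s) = (s^2 + 11*s + 28)/(s^2 - 8*s + 15)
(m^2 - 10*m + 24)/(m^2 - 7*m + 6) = (m - 4)/(m - 1)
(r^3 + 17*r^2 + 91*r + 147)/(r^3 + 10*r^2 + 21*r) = (r + 7)/r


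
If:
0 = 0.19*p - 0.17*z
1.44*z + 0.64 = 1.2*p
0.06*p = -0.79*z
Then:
No Solution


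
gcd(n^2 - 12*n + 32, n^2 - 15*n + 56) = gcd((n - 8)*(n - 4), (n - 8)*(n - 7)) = n - 8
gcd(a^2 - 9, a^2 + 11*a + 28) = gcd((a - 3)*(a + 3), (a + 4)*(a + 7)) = 1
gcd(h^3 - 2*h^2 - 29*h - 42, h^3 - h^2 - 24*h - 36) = h^2 + 5*h + 6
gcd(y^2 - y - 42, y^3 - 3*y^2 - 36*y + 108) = y + 6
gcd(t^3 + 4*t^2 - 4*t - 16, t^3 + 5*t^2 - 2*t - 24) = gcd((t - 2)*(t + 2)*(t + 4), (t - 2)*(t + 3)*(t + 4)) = t^2 + 2*t - 8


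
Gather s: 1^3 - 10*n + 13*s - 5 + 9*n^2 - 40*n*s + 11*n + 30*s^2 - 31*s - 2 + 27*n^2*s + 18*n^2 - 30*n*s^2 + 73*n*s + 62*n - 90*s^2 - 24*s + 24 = 27*n^2 + 63*n + s^2*(-30*n - 60) + s*(27*n^2 + 33*n - 42) + 18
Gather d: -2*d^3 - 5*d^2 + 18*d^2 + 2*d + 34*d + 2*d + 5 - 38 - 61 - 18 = -2*d^3 + 13*d^2 + 38*d - 112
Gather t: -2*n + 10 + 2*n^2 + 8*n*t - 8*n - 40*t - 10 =2*n^2 - 10*n + t*(8*n - 40)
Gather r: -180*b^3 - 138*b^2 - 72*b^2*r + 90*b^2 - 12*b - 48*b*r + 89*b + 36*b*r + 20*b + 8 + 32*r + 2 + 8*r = -180*b^3 - 48*b^2 + 97*b + r*(-72*b^2 - 12*b + 40) + 10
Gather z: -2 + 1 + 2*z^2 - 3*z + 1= 2*z^2 - 3*z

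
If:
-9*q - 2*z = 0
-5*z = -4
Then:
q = -8/45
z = 4/5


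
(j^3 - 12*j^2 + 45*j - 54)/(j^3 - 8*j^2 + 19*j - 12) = (j^2 - 9*j + 18)/(j^2 - 5*j + 4)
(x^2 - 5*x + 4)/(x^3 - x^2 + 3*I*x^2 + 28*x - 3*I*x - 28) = (x - 4)/(x^2 + 3*I*x + 28)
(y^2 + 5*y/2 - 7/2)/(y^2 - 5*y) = (2*y^2 + 5*y - 7)/(2*y*(y - 5))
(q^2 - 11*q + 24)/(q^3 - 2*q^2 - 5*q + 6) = (q - 8)/(q^2 + q - 2)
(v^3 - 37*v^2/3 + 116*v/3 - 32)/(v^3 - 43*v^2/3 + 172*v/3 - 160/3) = (v - 3)/(v - 5)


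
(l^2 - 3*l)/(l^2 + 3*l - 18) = l/(l + 6)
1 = 1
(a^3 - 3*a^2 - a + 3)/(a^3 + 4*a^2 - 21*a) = (a^2 - 1)/(a*(a + 7))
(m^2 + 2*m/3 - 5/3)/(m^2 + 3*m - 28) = (3*m^2 + 2*m - 5)/(3*(m^2 + 3*m - 28))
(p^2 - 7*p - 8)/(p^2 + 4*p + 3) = (p - 8)/(p + 3)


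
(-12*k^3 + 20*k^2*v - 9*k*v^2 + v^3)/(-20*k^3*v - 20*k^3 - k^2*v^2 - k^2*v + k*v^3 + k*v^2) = (12*k^3 - 20*k^2*v + 9*k*v^2 - v^3)/(k*(20*k^2*v + 20*k^2 + k*v^2 + k*v - v^3 - v^2))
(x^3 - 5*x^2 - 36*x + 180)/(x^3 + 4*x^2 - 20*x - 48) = (x^2 - 11*x + 30)/(x^2 - 2*x - 8)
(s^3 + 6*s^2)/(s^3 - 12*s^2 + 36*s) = s*(s + 6)/(s^2 - 12*s + 36)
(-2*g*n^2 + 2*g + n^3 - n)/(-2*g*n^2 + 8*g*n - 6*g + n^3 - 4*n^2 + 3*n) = (n + 1)/(n - 3)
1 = 1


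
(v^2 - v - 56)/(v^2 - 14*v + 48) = (v + 7)/(v - 6)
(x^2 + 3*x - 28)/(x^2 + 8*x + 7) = (x - 4)/(x + 1)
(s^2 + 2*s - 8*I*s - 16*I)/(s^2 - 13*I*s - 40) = (s + 2)/(s - 5*I)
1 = 1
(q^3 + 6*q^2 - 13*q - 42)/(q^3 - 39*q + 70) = (q^2 - q - 6)/(q^2 - 7*q + 10)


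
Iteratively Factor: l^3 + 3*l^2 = (l)*(l^2 + 3*l) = l^2*(l + 3)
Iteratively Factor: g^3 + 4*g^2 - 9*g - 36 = (g - 3)*(g^2 + 7*g + 12) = (g - 3)*(g + 3)*(g + 4)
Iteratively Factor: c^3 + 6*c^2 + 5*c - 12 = (c - 1)*(c^2 + 7*c + 12) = (c - 1)*(c + 3)*(c + 4)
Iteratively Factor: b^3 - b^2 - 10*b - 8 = (b + 1)*(b^2 - 2*b - 8) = (b - 4)*(b + 1)*(b + 2)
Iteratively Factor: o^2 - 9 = (o - 3)*(o + 3)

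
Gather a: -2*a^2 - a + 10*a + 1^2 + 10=-2*a^2 + 9*a + 11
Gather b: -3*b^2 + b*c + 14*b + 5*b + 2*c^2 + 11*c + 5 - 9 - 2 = -3*b^2 + b*(c + 19) + 2*c^2 + 11*c - 6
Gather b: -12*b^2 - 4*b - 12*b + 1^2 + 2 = -12*b^2 - 16*b + 3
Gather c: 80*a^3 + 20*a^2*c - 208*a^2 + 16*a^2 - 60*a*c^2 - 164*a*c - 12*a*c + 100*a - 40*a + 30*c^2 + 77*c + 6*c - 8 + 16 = 80*a^3 - 192*a^2 + 60*a + c^2*(30 - 60*a) + c*(20*a^2 - 176*a + 83) + 8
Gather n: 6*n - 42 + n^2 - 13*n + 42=n^2 - 7*n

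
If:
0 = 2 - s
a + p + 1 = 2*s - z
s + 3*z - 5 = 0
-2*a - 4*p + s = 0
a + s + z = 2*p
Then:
No Solution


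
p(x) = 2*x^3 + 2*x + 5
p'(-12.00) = 866.00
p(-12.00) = -3475.00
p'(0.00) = 2.00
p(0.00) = 5.00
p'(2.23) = 31.84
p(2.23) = 31.64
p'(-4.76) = 137.95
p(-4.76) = -220.22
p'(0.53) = 3.69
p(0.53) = 6.36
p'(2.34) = 34.85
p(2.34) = 35.31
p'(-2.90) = 52.46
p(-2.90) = -49.58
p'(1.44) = 14.44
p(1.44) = 13.85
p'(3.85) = 90.94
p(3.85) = 126.83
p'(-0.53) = 3.69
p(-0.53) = 3.64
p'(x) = 6*x^2 + 2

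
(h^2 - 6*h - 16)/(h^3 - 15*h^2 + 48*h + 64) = (h + 2)/(h^2 - 7*h - 8)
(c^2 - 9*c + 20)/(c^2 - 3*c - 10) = (c - 4)/(c + 2)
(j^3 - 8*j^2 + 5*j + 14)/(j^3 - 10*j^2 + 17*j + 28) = (j - 2)/(j - 4)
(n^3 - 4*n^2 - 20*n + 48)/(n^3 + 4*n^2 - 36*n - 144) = (n - 2)/(n + 6)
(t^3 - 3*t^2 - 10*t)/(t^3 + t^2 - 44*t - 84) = t*(t - 5)/(t^2 - t - 42)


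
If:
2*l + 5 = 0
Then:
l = -5/2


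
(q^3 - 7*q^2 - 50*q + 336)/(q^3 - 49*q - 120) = (q^2 + q - 42)/(q^2 + 8*q + 15)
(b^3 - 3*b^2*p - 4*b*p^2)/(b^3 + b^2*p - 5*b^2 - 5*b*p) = (b - 4*p)/(b - 5)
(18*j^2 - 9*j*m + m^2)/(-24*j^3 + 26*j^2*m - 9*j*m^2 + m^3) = (-6*j + m)/(8*j^2 - 6*j*m + m^2)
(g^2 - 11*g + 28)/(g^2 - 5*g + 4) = (g - 7)/(g - 1)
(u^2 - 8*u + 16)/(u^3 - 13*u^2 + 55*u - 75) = (u^2 - 8*u + 16)/(u^3 - 13*u^2 + 55*u - 75)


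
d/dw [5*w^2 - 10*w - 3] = 10*w - 10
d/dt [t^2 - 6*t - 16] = 2*t - 6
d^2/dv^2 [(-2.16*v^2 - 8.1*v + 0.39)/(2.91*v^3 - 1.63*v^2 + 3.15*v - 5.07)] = (-36.582192*v^6 - 411.54966*v^5 + 388.952928*v^4 - 392.4756*v^3 - 1299.290148*v^2 + 424.144188*v - 368.473716)/(24.642171*v^9 - 41.409009*v^8 + 103.218282*v^7 - 222.778918*v^6 + 256.022316*v^5 - 367.777404*v^4 + 411.851142*v^3 - 276.618186*v^2 + 242.911305*v - 130.323843)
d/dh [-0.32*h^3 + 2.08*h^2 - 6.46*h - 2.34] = -0.96*h^2 + 4.16*h - 6.46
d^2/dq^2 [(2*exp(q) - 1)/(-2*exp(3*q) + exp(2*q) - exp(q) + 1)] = (-32*exp(6*q) + 48*exp(5*q) - 8*exp(4*q) - 46*exp(3*q) + 27*exp(2*q) - 5*exp(q) - 1)*exp(q)/(8*exp(9*q) - 12*exp(8*q) + 18*exp(7*q) - 25*exp(6*q) + 21*exp(5*q) - 18*exp(4*q) + 13*exp(3*q) - 6*exp(2*q) + 3*exp(q) - 1)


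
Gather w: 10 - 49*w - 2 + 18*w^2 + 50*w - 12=18*w^2 + w - 4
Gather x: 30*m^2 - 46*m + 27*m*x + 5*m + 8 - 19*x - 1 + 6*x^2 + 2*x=30*m^2 - 41*m + 6*x^2 + x*(27*m - 17) + 7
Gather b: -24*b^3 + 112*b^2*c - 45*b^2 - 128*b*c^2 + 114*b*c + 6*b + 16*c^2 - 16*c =-24*b^3 + b^2*(112*c - 45) + b*(-128*c^2 + 114*c + 6) + 16*c^2 - 16*c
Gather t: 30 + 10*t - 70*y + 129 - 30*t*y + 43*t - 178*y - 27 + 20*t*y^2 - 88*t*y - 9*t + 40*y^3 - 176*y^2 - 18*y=t*(20*y^2 - 118*y + 44) + 40*y^3 - 176*y^2 - 266*y + 132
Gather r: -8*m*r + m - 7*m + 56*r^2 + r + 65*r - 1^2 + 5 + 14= -6*m + 56*r^2 + r*(66 - 8*m) + 18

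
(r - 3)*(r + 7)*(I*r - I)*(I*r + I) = -r^4 - 4*r^3 + 22*r^2 + 4*r - 21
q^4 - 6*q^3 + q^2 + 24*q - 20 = (q - 5)*(q - 2)*(q - 1)*(q + 2)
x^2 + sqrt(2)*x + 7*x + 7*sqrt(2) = (x + 7)*(x + sqrt(2))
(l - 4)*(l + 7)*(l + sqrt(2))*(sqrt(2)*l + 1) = sqrt(2)*l^4 + 3*l^3 + 3*sqrt(2)*l^3 - 27*sqrt(2)*l^2 + 9*l^2 - 84*l + 3*sqrt(2)*l - 28*sqrt(2)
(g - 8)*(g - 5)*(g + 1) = g^3 - 12*g^2 + 27*g + 40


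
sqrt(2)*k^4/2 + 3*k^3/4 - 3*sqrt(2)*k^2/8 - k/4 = k*(k/2 + sqrt(2)/2)*(k - sqrt(2)/2)*(sqrt(2)*k + 1/2)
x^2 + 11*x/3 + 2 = (x + 2/3)*(x + 3)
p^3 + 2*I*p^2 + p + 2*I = (p - I)*(p + I)*(p + 2*I)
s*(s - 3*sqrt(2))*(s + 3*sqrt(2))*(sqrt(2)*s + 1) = sqrt(2)*s^4 + s^3 - 18*sqrt(2)*s^2 - 18*s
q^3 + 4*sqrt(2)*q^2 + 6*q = q*(q + sqrt(2))*(q + 3*sqrt(2))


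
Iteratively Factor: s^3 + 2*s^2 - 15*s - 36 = (s - 4)*(s^2 + 6*s + 9) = (s - 4)*(s + 3)*(s + 3)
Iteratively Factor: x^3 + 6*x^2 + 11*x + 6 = (x + 1)*(x^2 + 5*x + 6) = (x + 1)*(x + 3)*(x + 2)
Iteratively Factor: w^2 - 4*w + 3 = (w - 3)*(w - 1)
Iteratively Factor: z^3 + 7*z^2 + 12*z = (z)*(z^2 + 7*z + 12) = z*(z + 4)*(z + 3)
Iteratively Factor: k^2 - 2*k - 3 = (k + 1)*(k - 3)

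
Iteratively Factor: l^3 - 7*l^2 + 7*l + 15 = (l - 5)*(l^2 - 2*l - 3) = (l - 5)*(l - 3)*(l + 1)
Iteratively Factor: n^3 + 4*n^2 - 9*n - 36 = (n - 3)*(n^2 + 7*n + 12) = (n - 3)*(n + 3)*(n + 4)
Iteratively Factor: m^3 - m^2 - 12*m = (m + 3)*(m^2 - 4*m) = (m - 4)*(m + 3)*(m)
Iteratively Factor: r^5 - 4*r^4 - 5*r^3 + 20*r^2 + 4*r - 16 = (r - 4)*(r^4 - 5*r^2 + 4) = (r - 4)*(r + 2)*(r^3 - 2*r^2 - r + 2) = (r - 4)*(r - 2)*(r + 2)*(r^2 - 1) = (r - 4)*(r - 2)*(r + 1)*(r + 2)*(r - 1)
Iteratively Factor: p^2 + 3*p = (p)*(p + 3)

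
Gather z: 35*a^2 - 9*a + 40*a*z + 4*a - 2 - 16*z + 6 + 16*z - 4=35*a^2 + 40*a*z - 5*a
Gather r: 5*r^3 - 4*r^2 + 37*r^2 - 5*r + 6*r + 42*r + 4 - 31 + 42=5*r^3 + 33*r^2 + 43*r + 15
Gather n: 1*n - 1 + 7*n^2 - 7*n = 7*n^2 - 6*n - 1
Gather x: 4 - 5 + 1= 0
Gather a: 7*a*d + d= 7*a*d + d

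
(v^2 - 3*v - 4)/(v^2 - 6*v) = (v^2 - 3*v - 4)/(v*(v - 6))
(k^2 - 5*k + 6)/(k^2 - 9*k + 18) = (k - 2)/(k - 6)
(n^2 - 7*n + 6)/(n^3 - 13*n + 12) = (n - 6)/(n^2 + n - 12)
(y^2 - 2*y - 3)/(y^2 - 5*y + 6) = (y + 1)/(y - 2)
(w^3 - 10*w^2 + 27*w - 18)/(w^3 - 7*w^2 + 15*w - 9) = (w - 6)/(w - 3)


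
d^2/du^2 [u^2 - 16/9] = 2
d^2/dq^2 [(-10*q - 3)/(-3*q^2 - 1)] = 18*(10*q^3 + 9*q^2 - 10*q - 1)/(27*q^6 + 27*q^4 + 9*q^2 + 1)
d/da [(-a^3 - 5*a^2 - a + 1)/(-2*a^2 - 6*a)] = (a^4 + 6*a^3 + 14*a^2 + 2*a + 3)/(2*a^2*(a^2 + 6*a + 9))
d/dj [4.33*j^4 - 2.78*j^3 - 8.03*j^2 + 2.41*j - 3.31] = 17.32*j^3 - 8.34*j^2 - 16.06*j + 2.41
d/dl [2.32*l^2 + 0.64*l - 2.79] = 4.64*l + 0.64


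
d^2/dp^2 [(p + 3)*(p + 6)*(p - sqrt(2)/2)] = 6*p - sqrt(2) + 18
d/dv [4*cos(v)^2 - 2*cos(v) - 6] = 2*(1 - 4*cos(v))*sin(v)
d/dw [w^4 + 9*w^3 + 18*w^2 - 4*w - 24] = 4*w^3 + 27*w^2 + 36*w - 4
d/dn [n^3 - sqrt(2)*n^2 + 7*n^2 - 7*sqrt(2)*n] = 3*n^2 - 2*sqrt(2)*n + 14*n - 7*sqrt(2)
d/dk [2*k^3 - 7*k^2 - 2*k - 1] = 6*k^2 - 14*k - 2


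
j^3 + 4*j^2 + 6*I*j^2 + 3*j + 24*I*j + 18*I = (j + 1)*(j + 3)*(j + 6*I)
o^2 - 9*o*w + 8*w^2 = (o - 8*w)*(o - w)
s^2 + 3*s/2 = s*(s + 3/2)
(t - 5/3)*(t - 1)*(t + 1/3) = t^3 - 7*t^2/3 + 7*t/9 + 5/9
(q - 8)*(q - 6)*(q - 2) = q^3 - 16*q^2 + 76*q - 96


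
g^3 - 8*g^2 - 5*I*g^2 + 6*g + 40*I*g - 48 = (g - 8)*(g - 6*I)*(g + I)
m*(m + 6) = m^2 + 6*m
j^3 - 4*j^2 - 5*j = j*(j - 5)*(j + 1)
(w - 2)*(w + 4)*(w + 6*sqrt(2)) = w^3 + 2*w^2 + 6*sqrt(2)*w^2 - 8*w + 12*sqrt(2)*w - 48*sqrt(2)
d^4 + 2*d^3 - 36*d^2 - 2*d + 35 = (d - 5)*(d - 1)*(d + 1)*(d + 7)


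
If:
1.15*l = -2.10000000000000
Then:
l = -1.83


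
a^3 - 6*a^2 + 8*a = a*(a - 4)*(a - 2)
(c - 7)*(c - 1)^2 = c^3 - 9*c^2 + 15*c - 7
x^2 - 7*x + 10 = (x - 5)*(x - 2)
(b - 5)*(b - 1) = b^2 - 6*b + 5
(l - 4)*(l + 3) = l^2 - l - 12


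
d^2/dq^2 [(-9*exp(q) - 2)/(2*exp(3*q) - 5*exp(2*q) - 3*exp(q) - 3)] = (-144*exp(6*q) + 198*exp(5*q) - 221*exp(4*q) - 743*exp(3*q) + 612*exp(2*q) + 183*exp(q) - 63)*exp(q)/(8*exp(9*q) - 60*exp(8*q) + 114*exp(7*q) + 19*exp(6*q) + 9*exp(5*q) - 252*exp(4*q) - 243*exp(3*q) - 216*exp(2*q) - 81*exp(q) - 27)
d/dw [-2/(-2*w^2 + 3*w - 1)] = 2*(3 - 4*w)/(2*w^2 - 3*w + 1)^2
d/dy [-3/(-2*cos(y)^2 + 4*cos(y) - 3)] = 12*(cos(y) - 1)*sin(y)/(-4*cos(y) + cos(2*y) + 4)^2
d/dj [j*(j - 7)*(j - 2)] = 3*j^2 - 18*j + 14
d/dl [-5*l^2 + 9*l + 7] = 9 - 10*l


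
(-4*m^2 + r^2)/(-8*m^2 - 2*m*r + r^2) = (-2*m + r)/(-4*m + r)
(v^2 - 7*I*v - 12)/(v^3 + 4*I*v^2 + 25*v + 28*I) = (v - 3*I)/(v^2 + 8*I*v - 7)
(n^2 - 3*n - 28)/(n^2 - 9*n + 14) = (n + 4)/(n - 2)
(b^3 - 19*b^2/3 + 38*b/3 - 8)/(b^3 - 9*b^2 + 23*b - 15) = (3*b^2 - 10*b + 8)/(3*(b^2 - 6*b + 5))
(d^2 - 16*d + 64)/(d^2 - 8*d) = (d - 8)/d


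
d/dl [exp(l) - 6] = exp(l)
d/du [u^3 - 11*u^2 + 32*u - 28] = 3*u^2 - 22*u + 32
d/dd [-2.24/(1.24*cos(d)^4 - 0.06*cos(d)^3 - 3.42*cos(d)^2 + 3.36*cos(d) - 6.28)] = (-11.1104*cos(d)^3 + 0.4032*cos(d)^2 + 15.3216*cos(d) - 7.5264)*sin(d)/(-1.24*cos(d)^4 + 0.06*cos(d)^3 + 3.42*cos(d)^2 - 3.36*cos(d) + 6.28)^2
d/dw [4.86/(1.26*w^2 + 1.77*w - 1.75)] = (-12.2472*w - 8.6022)/(1.26*w^2 + 1.77*w - 1.75)^2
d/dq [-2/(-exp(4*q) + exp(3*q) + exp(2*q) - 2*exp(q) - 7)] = (-8*exp(3*q) + 6*exp(2*q) + 4*exp(q) - 4)*exp(q)/(exp(4*q) - exp(3*q) - exp(2*q) + 2*exp(q) + 7)^2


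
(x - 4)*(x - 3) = x^2 - 7*x + 12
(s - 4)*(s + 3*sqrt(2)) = s^2 - 4*s + 3*sqrt(2)*s - 12*sqrt(2)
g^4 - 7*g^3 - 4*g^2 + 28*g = g*(g - 7)*(g - 2)*(g + 2)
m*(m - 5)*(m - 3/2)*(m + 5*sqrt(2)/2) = m^4 - 13*m^3/2 + 5*sqrt(2)*m^3/2 - 65*sqrt(2)*m^2/4 + 15*m^2/2 + 75*sqrt(2)*m/4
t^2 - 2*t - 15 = (t - 5)*(t + 3)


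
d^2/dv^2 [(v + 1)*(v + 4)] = 2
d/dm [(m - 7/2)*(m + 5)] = 2*m + 3/2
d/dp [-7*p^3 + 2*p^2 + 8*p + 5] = -21*p^2 + 4*p + 8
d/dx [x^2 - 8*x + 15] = 2*x - 8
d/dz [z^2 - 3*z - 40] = 2*z - 3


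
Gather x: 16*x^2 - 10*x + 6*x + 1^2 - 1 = 16*x^2 - 4*x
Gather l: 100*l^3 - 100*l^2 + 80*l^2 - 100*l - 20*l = 100*l^3 - 20*l^2 - 120*l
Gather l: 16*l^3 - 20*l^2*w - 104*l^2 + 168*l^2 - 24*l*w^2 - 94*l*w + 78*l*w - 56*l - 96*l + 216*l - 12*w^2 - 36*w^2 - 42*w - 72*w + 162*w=16*l^3 + l^2*(64 - 20*w) + l*(-24*w^2 - 16*w + 64) - 48*w^2 + 48*w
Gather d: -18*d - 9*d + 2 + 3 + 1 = 6 - 27*d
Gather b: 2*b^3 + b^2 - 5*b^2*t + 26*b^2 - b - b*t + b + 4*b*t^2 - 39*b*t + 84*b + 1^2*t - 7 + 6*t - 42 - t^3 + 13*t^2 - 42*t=2*b^3 + b^2*(27 - 5*t) + b*(4*t^2 - 40*t + 84) - t^3 + 13*t^2 - 35*t - 49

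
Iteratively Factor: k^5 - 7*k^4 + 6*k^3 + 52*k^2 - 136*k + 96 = (k - 2)*(k^4 - 5*k^3 - 4*k^2 + 44*k - 48) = (k - 2)^2*(k^3 - 3*k^2 - 10*k + 24) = (k - 2)^3*(k^2 - k - 12) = (k - 4)*(k - 2)^3*(k + 3)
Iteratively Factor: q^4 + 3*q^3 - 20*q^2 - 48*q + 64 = (q + 4)*(q^3 - q^2 - 16*q + 16) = (q - 1)*(q + 4)*(q^2 - 16) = (q - 1)*(q + 4)^2*(q - 4)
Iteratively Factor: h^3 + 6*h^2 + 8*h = (h + 4)*(h^2 + 2*h) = (h + 2)*(h + 4)*(h)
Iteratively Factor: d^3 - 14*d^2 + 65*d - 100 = (d - 5)*(d^2 - 9*d + 20) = (d - 5)^2*(d - 4)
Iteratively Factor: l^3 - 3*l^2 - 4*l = (l)*(l^2 - 3*l - 4) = l*(l + 1)*(l - 4)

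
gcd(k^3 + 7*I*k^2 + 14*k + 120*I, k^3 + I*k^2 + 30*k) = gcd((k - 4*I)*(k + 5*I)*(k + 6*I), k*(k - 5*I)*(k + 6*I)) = k + 6*I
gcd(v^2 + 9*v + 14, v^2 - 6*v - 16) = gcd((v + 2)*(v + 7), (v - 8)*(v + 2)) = v + 2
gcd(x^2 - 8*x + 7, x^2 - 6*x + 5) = x - 1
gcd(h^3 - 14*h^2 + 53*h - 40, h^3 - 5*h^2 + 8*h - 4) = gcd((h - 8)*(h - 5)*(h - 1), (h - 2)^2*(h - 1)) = h - 1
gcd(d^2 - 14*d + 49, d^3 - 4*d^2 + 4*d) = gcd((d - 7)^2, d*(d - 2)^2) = 1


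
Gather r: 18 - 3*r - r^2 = -r^2 - 3*r + 18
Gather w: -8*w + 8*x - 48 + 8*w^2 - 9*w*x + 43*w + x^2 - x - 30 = 8*w^2 + w*(35 - 9*x) + x^2 + 7*x - 78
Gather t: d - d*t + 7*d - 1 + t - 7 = 8*d + t*(1 - d) - 8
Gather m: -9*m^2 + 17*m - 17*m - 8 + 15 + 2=9 - 9*m^2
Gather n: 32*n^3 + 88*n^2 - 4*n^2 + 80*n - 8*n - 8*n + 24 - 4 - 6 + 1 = 32*n^3 + 84*n^2 + 64*n + 15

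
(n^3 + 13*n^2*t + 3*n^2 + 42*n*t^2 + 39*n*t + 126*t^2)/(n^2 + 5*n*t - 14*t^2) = (-n^2 - 6*n*t - 3*n - 18*t)/(-n + 2*t)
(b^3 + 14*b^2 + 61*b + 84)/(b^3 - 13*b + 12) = (b^2 + 10*b + 21)/(b^2 - 4*b + 3)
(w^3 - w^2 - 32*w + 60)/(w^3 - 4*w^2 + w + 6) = (w^2 + w - 30)/(w^2 - 2*w - 3)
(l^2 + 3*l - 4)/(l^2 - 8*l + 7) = (l + 4)/(l - 7)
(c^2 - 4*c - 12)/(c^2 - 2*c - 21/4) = 4*(-c^2 + 4*c + 12)/(-4*c^2 + 8*c + 21)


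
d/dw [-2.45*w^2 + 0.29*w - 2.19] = 0.29 - 4.9*w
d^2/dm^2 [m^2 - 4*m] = 2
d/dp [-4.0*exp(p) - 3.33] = -4.0*exp(p)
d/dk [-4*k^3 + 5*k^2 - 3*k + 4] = -12*k^2 + 10*k - 3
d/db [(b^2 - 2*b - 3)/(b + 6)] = (b^2 + 12*b - 9)/(b^2 + 12*b + 36)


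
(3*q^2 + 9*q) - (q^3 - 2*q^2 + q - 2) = -q^3 + 5*q^2 + 8*q + 2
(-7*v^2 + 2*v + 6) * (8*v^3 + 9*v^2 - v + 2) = -56*v^5 - 47*v^4 + 73*v^3 + 38*v^2 - 2*v + 12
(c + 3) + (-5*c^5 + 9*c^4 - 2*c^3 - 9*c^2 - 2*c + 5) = -5*c^5 + 9*c^4 - 2*c^3 - 9*c^2 - c + 8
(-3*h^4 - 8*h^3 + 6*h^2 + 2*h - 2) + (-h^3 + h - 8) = -3*h^4 - 9*h^3 + 6*h^2 + 3*h - 10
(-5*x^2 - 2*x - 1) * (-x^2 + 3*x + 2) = 5*x^4 - 13*x^3 - 15*x^2 - 7*x - 2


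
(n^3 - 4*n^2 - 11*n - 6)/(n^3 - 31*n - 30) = (n + 1)/(n + 5)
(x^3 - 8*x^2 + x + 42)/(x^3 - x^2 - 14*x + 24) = (x^2 - 5*x - 14)/(x^2 + 2*x - 8)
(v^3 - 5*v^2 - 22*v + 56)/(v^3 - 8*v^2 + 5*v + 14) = (v + 4)/(v + 1)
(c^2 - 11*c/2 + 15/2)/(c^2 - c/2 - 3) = (-2*c^2 + 11*c - 15)/(-2*c^2 + c + 6)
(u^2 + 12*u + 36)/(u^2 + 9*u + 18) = (u + 6)/(u + 3)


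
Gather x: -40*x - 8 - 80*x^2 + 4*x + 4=-80*x^2 - 36*x - 4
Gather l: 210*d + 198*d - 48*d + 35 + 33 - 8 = 360*d + 60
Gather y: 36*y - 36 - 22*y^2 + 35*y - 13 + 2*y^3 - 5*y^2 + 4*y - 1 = 2*y^3 - 27*y^2 + 75*y - 50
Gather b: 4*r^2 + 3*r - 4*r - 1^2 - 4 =4*r^2 - r - 5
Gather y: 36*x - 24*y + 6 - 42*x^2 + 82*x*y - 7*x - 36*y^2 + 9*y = -42*x^2 + 29*x - 36*y^2 + y*(82*x - 15) + 6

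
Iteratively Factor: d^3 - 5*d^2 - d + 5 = (d - 1)*(d^2 - 4*d - 5) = (d - 1)*(d + 1)*(d - 5)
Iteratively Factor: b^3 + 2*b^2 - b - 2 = (b - 1)*(b^2 + 3*b + 2) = (b - 1)*(b + 2)*(b + 1)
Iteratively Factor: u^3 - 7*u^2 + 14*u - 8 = (u - 4)*(u^2 - 3*u + 2) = (u - 4)*(u - 1)*(u - 2)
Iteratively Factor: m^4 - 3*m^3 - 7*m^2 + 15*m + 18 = (m - 3)*(m^3 - 7*m - 6) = (m - 3)^2*(m^2 + 3*m + 2) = (m - 3)^2*(m + 2)*(m + 1)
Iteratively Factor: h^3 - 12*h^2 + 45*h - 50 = (h - 5)*(h^2 - 7*h + 10) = (h - 5)^2*(h - 2)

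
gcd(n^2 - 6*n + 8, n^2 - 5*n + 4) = n - 4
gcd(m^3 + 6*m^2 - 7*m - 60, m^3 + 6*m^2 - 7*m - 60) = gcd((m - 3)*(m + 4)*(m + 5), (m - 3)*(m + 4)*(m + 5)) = m^3 + 6*m^2 - 7*m - 60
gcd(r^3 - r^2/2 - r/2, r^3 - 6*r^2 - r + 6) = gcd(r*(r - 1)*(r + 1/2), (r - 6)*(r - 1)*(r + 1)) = r - 1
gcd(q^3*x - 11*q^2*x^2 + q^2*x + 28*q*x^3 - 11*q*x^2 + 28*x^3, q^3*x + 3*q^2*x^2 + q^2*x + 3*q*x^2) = q*x + x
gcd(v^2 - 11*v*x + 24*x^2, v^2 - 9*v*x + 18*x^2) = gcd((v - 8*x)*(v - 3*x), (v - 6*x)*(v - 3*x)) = -v + 3*x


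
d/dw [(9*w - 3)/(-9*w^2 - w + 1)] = 3*(27*w^2 - 18*w + 2)/(81*w^4 + 18*w^3 - 17*w^2 - 2*w + 1)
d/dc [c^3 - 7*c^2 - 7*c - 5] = 3*c^2 - 14*c - 7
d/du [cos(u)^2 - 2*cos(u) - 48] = 2*(1 - cos(u))*sin(u)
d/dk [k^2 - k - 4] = 2*k - 1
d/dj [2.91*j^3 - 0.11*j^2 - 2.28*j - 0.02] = 8.73*j^2 - 0.22*j - 2.28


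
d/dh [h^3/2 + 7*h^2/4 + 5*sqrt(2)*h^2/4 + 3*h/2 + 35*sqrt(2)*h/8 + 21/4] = 3*h^2/2 + 7*h/2 + 5*sqrt(2)*h/2 + 3/2 + 35*sqrt(2)/8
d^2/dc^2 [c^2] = 2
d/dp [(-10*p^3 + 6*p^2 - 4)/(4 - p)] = 2*(10*p^3 - 63*p^2 + 24*p - 2)/(p^2 - 8*p + 16)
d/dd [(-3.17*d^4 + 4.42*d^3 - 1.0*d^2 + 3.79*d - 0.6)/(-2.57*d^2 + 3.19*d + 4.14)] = (16.2938*d^5 - 41.6963*d^4 - 24.2956*d^3 + 61.4467*d^2 - 11.364*d + 17.6046)/(6.6049*d^4 - 16.3966*d^3 - 11.1035*d^2 + 26.4132*d + 17.1396)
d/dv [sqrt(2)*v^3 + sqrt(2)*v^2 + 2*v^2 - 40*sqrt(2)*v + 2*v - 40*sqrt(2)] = 3*sqrt(2)*v^2 + 2*sqrt(2)*v + 4*v - 40*sqrt(2) + 2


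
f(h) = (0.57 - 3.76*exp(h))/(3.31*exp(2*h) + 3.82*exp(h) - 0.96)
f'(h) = (0.57 - 3.76*exp(h))*(-6.62*exp(2*h) - 3.82*exp(h))/(3.31*exp(2*h) + 3.82*exp(h) - 0.96)^2 - 3.76*exp(h)/(3.31*exp(2*h) + 3.82*exp(h) - 0.96)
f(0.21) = -0.46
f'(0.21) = 0.25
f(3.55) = -0.03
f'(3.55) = 0.03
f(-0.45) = -0.65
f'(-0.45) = 0.33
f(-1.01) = -0.92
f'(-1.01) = 0.82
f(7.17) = -0.00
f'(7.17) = 0.00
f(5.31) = -0.01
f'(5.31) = 0.01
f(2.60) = -0.08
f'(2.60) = 0.07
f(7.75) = -0.00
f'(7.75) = 0.00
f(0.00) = -0.52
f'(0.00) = 0.27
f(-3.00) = -0.50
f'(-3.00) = 0.11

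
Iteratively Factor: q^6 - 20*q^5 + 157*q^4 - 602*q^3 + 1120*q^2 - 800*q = (q - 5)*(q^5 - 15*q^4 + 82*q^3 - 192*q^2 + 160*q) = (q - 5)*(q - 2)*(q^4 - 13*q^3 + 56*q^2 - 80*q) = (q - 5)*(q - 4)*(q - 2)*(q^3 - 9*q^2 + 20*q) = q*(q - 5)*(q - 4)*(q - 2)*(q^2 - 9*q + 20) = q*(q - 5)^2*(q - 4)*(q - 2)*(q - 4)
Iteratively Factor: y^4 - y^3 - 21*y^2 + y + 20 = (y - 1)*(y^3 - 21*y - 20) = (y - 1)*(y + 4)*(y^2 - 4*y - 5) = (y - 1)*(y + 1)*(y + 4)*(y - 5)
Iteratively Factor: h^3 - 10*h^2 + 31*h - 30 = (h - 5)*(h^2 - 5*h + 6) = (h - 5)*(h - 2)*(h - 3)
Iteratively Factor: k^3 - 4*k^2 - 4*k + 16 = (k - 2)*(k^2 - 2*k - 8) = (k - 4)*(k - 2)*(k + 2)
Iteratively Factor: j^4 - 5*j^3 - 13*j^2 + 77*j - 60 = (j - 1)*(j^3 - 4*j^2 - 17*j + 60) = (j - 5)*(j - 1)*(j^2 + j - 12) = (j - 5)*(j - 3)*(j - 1)*(j + 4)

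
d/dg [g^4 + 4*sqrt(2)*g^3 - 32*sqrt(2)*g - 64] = 4*g^3 + 12*sqrt(2)*g^2 - 32*sqrt(2)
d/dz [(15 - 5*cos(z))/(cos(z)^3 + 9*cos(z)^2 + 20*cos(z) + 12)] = 10*(-cos(z)^3 + 27*cos(z) + 36)*sin(z)/((cos(z) + 1)^2*(cos(z) + 2)^2*(cos(z) + 6)^2)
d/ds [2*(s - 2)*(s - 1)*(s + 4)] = 6*s^2 + 4*s - 20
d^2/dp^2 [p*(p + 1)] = 2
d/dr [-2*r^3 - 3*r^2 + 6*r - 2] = -6*r^2 - 6*r + 6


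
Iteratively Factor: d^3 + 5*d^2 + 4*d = (d + 1)*(d^2 + 4*d) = (d + 1)*(d + 4)*(d)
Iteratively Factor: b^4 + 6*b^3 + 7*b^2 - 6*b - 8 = (b + 1)*(b^3 + 5*b^2 + 2*b - 8) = (b + 1)*(b + 4)*(b^2 + b - 2) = (b + 1)*(b + 2)*(b + 4)*(b - 1)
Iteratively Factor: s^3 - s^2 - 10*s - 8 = (s - 4)*(s^2 + 3*s + 2) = (s - 4)*(s + 2)*(s + 1)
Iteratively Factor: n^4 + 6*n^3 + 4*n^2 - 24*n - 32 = (n + 2)*(n^3 + 4*n^2 - 4*n - 16) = (n - 2)*(n + 2)*(n^2 + 6*n + 8) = (n - 2)*(n + 2)*(n + 4)*(n + 2)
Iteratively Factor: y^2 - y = (y)*(y - 1)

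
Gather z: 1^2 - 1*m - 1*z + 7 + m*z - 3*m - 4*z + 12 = -4*m + z*(m - 5) + 20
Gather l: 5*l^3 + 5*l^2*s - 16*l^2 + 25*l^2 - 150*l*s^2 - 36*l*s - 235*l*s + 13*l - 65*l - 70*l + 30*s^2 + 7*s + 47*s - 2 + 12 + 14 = 5*l^3 + l^2*(5*s + 9) + l*(-150*s^2 - 271*s - 122) + 30*s^2 + 54*s + 24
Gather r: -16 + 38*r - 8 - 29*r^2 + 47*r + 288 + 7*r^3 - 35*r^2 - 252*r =7*r^3 - 64*r^2 - 167*r + 264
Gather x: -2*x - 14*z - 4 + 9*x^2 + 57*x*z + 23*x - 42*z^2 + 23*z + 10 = 9*x^2 + x*(57*z + 21) - 42*z^2 + 9*z + 6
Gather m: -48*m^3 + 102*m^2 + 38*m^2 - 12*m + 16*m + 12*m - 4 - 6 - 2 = -48*m^3 + 140*m^2 + 16*m - 12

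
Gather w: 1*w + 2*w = 3*w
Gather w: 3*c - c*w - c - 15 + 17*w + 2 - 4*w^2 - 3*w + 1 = 2*c - 4*w^2 + w*(14 - c) - 12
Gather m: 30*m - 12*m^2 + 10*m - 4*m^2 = -16*m^2 + 40*m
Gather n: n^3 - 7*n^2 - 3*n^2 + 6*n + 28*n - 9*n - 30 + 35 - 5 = n^3 - 10*n^2 + 25*n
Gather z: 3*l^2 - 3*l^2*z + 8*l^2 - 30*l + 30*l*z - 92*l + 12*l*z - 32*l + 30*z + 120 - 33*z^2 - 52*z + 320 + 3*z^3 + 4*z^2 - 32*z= 11*l^2 - 154*l + 3*z^3 - 29*z^2 + z*(-3*l^2 + 42*l - 54) + 440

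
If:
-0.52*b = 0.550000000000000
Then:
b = -1.06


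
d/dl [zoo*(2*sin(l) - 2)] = zoo*cos(l)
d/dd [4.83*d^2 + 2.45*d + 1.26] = 9.66*d + 2.45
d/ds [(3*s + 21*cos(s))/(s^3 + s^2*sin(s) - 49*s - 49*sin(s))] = 3*((1 - 7*sin(s))*(s^3 + s^2*sin(s) - 49*s - 49*sin(s)) - (s + 7*cos(s))*(s^2*cos(s) + 3*s^2 + 2*s*sin(s) - 49*cos(s) - 49))/((s - 7)^2*(s + 7)^2*(s + sin(s))^2)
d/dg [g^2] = 2*g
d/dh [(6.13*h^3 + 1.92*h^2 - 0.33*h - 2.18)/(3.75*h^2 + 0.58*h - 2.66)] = (22.9875*h^4 + 7.1108*h^3 - 46.5663*h^2 + 6.1356*h + 2.1422)/(14.0625*h^4 + 4.35*h^3 - 19.6136*h^2 - 3.0856*h + 7.0756)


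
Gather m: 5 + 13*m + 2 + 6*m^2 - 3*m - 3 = 6*m^2 + 10*m + 4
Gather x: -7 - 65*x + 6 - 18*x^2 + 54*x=-18*x^2 - 11*x - 1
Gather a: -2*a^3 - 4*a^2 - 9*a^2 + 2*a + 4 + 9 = -2*a^3 - 13*a^2 + 2*a + 13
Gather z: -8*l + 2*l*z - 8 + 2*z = -8*l + z*(2*l + 2) - 8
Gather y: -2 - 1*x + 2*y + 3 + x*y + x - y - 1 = y*(x + 1)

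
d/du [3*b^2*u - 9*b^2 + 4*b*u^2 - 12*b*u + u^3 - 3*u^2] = 3*b^2 + 8*b*u - 12*b + 3*u^2 - 6*u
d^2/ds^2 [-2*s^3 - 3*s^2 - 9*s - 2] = -12*s - 6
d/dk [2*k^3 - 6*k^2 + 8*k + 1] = 6*k^2 - 12*k + 8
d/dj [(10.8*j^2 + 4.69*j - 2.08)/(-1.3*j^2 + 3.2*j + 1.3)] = (40.657*j^2 + 22.672*j + 12.753)/(1.69*j^4 - 8.32*j^3 + 6.86*j^2 + 8.32*j + 1.69)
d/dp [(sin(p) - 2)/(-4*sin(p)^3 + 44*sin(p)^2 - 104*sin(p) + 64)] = (2*sin(p) - 9)*cos(p)/(4*(sin(p) - 8)^2*(sin(p) - 1)^2)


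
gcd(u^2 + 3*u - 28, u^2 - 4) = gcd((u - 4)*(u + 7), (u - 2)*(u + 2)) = 1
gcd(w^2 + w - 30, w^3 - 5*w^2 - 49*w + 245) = w - 5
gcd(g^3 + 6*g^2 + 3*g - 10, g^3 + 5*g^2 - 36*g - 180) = g + 5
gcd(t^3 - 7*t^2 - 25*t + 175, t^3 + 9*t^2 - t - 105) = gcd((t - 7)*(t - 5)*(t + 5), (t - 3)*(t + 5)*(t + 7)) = t + 5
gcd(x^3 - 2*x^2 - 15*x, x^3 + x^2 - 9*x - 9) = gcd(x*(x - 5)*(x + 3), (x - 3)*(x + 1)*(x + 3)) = x + 3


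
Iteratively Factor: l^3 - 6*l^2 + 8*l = (l)*(l^2 - 6*l + 8) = l*(l - 4)*(l - 2)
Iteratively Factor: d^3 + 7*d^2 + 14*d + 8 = (d + 1)*(d^2 + 6*d + 8) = (d + 1)*(d + 4)*(d + 2)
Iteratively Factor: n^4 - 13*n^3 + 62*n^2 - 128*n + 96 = (n - 4)*(n^3 - 9*n^2 + 26*n - 24) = (n - 4)*(n - 2)*(n^2 - 7*n + 12) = (n - 4)*(n - 3)*(n - 2)*(n - 4)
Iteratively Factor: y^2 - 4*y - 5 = (y + 1)*(y - 5)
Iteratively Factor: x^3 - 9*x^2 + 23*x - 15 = (x - 5)*(x^2 - 4*x + 3) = (x - 5)*(x - 3)*(x - 1)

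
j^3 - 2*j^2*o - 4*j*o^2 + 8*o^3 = (j - 2*o)^2*(j + 2*o)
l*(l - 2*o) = l^2 - 2*l*o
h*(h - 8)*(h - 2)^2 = h^4 - 12*h^3 + 36*h^2 - 32*h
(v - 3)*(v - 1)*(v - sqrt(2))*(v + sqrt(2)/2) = v^4 - 4*v^3 - sqrt(2)*v^3/2 + 2*v^2 + 2*sqrt(2)*v^2 - 3*sqrt(2)*v/2 + 4*v - 3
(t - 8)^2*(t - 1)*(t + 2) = t^4 - 15*t^3 + 46*t^2 + 96*t - 128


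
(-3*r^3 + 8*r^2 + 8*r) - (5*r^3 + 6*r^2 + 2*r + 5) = -8*r^3 + 2*r^2 + 6*r - 5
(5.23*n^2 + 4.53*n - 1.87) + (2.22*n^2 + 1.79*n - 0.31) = 7.45*n^2 + 6.32*n - 2.18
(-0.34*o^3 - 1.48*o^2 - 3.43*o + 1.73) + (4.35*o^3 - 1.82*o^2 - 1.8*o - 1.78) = 4.01*o^3 - 3.3*o^2 - 5.23*o - 0.05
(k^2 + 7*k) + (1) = k^2 + 7*k + 1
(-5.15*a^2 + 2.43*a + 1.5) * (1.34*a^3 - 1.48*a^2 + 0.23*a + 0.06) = -6.901*a^5 + 10.8782*a^4 - 2.7709*a^3 - 1.9701*a^2 + 0.4908*a + 0.09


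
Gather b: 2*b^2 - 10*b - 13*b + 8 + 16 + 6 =2*b^2 - 23*b + 30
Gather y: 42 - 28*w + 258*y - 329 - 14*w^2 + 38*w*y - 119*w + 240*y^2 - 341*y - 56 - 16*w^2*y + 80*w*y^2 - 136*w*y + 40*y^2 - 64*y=-14*w^2 - 147*w + y^2*(80*w + 280) + y*(-16*w^2 - 98*w - 147) - 343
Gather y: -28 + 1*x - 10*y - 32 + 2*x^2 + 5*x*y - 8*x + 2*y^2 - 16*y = 2*x^2 - 7*x + 2*y^2 + y*(5*x - 26) - 60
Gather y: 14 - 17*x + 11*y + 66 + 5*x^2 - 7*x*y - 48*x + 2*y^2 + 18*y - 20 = 5*x^2 - 65*x + 2*y^2 + y*(29 - 7*x) + 60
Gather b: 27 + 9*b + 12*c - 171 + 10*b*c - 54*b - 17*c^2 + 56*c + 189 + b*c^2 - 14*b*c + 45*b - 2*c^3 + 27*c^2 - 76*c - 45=b*(c^2 - 4*c) - 2*c^3 + 10*c^2 - 8*c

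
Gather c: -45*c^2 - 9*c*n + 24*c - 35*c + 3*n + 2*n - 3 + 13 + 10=-45*c^2 + c*(-9*n - 11) + 5*n + 20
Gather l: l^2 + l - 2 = l^2 + l - 2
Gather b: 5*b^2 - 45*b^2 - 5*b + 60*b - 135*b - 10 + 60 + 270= -40*b^2 - 80*b + 320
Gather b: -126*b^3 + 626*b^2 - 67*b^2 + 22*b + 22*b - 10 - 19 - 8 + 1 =-126*b^3 + 559*b^2 + 44*b - 36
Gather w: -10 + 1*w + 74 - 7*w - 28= 36 - 6*w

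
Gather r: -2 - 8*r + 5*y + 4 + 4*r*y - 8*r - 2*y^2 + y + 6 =r*(4*y - 16) - 2*y^2 + 6*y + 8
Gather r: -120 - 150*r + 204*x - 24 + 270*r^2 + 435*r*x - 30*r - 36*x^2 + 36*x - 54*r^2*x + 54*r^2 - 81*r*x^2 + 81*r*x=r^2*(324 - 54*x) + r*(-81*x^2 + 516*x - 180) - 36*x^2 + 240*x - 144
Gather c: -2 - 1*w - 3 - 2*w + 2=-3*w - 3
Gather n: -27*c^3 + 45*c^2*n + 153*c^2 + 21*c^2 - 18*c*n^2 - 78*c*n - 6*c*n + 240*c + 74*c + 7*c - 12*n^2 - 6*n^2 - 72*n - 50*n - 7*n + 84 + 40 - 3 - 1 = -27*c^3 + 174*c^2 + 321*c + n^2*(-18*c - 18) + n*(45*c^2 - 84*c - 129) + 120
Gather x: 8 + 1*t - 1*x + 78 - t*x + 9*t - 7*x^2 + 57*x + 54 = 10*t - 7*x^2 + x*(56 - t) + 140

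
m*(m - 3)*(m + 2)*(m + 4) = m^4 + 3*m^3 - 10*m^2 - 24*m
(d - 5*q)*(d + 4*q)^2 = d^3 + 3*d^2*q - 24*d*q^2 - 80*q^3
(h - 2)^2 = h^2 - 4*h + 4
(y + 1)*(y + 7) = y^2 + 8*y + 7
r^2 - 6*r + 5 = (r - 5)*(r - 1)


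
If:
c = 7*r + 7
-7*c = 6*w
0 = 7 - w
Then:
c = -6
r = -13/7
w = 7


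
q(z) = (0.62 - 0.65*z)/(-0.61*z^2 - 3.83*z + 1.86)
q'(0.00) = 0.34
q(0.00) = 0.33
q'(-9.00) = -0.22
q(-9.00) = -0.49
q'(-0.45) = 0.06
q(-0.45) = 0.26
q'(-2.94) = -0.07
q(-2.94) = 0.32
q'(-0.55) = 0.04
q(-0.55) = 0.26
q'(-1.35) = -0.02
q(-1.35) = 0.25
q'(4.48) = -0.00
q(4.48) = 0.08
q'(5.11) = -0.00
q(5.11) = 0.08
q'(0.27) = 2.20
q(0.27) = 0.57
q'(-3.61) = -0.11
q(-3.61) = 0.38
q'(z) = (0.62 - 0.65*z)*(1.22*z + 3.83)/(-0.61*z^2 - 3.83*z + 1.86)^2 - 0.65/(-0.61*z^2 - 3.83*z + 1.86)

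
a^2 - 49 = (a - 7)*(a + 7)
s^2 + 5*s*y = s*(s + 5*y)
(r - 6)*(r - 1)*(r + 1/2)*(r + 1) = r^4 - 11*r^3/2 - 4*r^2 + 11*r/2 + 3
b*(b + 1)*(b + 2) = b^3 + 3*b^2 + 2*b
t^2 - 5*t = t*(t - 5)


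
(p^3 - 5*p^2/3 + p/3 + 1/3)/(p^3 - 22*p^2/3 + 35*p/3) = (3*p^3 - 5*p^2 + p + 1)/(p*(3*p^2 - 22*p + 35))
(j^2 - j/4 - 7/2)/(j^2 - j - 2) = (j + 7/4)/(j + 1)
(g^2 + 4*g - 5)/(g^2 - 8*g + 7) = (g + 5)/(g - 7)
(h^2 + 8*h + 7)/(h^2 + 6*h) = (h^2 + 8*h + 7)/(h*(h + 6))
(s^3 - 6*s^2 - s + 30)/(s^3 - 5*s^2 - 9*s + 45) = (s + 2)/(s + 3)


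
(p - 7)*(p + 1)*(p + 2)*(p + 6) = p^4 + 2*p^3 - 43*p^2 - 128*p - 84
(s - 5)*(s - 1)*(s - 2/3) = s^3 - 20*s^2/3 + 9*s - 10/3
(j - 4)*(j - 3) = j^2 - 7*j + 12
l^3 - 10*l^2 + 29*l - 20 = (l - 5)*(l - 4)*(l - 1)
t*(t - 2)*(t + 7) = t^3 + 5*t^2 - 14*t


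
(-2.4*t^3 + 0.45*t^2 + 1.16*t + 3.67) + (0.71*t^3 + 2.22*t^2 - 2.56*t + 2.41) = -1.69*t^3 + 2.67*t^2 - 1.4*t + 6.08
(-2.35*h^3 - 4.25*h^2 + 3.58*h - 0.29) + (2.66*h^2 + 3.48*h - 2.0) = -2.35*h^3 - 1.59*h^2 + 7.06*h - 2.29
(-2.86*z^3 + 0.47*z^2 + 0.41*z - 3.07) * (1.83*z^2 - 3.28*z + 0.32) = -5.2338*z^5 + 10.2409*z^4 - 1.7065*z^3 - 6.8125*z^2 + 10.2008*z - 0.9824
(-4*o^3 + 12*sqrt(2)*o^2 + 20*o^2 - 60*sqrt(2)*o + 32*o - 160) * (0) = 0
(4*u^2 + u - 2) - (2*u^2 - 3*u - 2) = 2*u^2 + 4*u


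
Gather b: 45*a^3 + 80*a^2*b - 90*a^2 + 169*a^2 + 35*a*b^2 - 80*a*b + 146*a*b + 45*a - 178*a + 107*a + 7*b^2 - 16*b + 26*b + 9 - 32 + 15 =45*a^3 + 79*a^2 - 26*a + b^2*(35*a + 7) + b*(80*a^2 + 66*a + 10) - 8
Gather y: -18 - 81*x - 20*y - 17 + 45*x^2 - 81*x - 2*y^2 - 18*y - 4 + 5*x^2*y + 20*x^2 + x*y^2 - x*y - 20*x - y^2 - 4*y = 65*x^2 - 182*x + y^2*(x - 3) + y*(5*x^2 - x - 42) - 39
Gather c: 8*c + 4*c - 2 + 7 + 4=12*c + 9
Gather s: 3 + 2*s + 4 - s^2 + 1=-s^2 + 2*s + 8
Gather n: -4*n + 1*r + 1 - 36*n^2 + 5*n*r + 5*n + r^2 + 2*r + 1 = -36*n^2 + n*(5*r + 1) + r^2 + 3*r + 2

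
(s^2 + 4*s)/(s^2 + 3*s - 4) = s/(s - 1)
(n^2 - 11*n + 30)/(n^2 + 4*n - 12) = (n^2 - 11*n + 30)/(n^2 + 4*n - 12)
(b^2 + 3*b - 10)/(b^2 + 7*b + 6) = (b^2 + 3*b - 10)/(b^2 + 7*b + 6)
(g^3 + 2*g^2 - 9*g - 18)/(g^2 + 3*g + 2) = (g^2 - 9)/(g + 1)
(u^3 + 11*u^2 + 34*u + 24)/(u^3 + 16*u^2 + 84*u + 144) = (u + 1)/(u + 6)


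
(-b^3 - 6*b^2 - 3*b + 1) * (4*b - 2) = -4*b^4 - 22*b^3 + 10*b - 2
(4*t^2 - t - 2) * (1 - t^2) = -4*t^4 + t^3 + 6*t^2 - t - 2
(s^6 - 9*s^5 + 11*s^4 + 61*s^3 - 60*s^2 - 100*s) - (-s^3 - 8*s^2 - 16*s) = s^6 - 9*s^5 + 11*s^4 + 62*s^3 - 52*s^2 - 84*s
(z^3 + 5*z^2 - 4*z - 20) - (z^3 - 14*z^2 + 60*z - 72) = 19*z^2 - 64*z + 52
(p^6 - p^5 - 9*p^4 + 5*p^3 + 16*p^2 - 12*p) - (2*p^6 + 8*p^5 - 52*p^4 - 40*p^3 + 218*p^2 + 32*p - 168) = -p^6 - 9*p^5 + 43*p^4 + 45*p^3 - 202*p^2 - 44*p + 168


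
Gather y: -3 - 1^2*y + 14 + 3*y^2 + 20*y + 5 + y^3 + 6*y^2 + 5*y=y^3 + 9*y^2 + 24*y + 16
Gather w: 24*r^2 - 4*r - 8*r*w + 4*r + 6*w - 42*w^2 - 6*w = 24*r^2 - 8*r*w - 42*w^2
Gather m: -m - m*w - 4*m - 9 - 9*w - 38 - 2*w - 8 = m*(-w - 5) - 11*w - 55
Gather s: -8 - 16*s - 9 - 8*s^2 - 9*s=-8*s^2 - 25*s - 17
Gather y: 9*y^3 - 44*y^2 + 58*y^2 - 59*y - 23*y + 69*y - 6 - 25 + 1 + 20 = 9*y^3 + 14*y^2 - 13*y - 10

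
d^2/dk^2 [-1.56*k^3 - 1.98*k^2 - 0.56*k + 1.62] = -9.36*k - 3.96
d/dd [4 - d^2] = -2*d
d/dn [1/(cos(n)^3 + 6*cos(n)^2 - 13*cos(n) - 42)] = (3*cos(n)^2 + 12*cos(n) - 13)*sin(n)/(cos(n)^3 + 6*cos(n)^2 - 13*cos(n) - 42)^2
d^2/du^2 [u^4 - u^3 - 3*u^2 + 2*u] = 12*u^2 - 6*u - 6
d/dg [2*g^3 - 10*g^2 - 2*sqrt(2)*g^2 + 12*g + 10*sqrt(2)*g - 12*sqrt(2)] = 6*g^2 - 20*g - 4*sqrt(2)*g + 12 + 10*sqrt(2)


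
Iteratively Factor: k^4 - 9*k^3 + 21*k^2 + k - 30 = (k - 3)*(k^3 - 6*k^2 + 3*k + 10) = (k - 3)*(k + 1)*(k^2 - 7*k + 10) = (k - 5)*(k - 3)*(k + 1)*(k - 2)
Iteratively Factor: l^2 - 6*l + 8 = (l - 4)*(l - 2)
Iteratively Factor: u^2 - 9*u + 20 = (u - 4)*(u - 5)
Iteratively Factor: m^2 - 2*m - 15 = (m - 5)*(m + 3)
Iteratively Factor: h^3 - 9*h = (h)*(h^2 - 9) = h*(h + 3)*(h - 3)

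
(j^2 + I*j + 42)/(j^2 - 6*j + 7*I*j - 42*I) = (j - 6*I)/(j - 6)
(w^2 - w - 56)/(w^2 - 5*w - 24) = (w + 7)/(w + 3)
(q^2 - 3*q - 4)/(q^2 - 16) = (q + 1)/(q + 4)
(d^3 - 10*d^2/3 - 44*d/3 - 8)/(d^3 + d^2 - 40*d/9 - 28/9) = 3*(d^2 - 4*d - 12)/(3*d^2 + d - 14)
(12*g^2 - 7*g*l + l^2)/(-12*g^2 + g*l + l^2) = (-4*g + l)/(4*g + l)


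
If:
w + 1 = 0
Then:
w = -1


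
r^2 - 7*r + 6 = (r - 6)*(r - 1)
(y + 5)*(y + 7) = y^2 + 12*y + 35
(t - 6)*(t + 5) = t^2 - t - 30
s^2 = s^2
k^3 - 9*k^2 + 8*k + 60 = (k - 6)*(k - 5)*(k + 2)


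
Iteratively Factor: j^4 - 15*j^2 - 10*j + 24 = (j + 2)*(j^3 - 2*j^2 - 11*j + 12) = (j - 1)*(j + 2)*(j^2 - j - 12) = (j - 1)*(j + 2)*(j + 3)*(j - 4)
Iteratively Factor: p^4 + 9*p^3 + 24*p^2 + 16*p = (p + 1)*(p^3 + 8*p^2 + 16*p) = (p + 1)*(p + 4)*(p^2 + 4*p) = (p + 1)*(p + 4)^2*(p)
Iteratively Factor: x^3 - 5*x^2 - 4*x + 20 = (x + 2)*(x^2 - 7*x + 10) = (x - 5)*(x + 2)*(x - 2)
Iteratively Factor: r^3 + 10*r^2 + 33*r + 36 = (r + 3)*(r^2 + 7*r + 12) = (r + 3)*(r + 4)*(r + 3)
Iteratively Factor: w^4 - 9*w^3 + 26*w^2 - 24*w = (w - 3)*(w^3 - 6*w^2 + 8*w) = w*(w - 3)*(w^2 - 6*w + 8) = w*(w - 4)*(w - 3)*(w - 2)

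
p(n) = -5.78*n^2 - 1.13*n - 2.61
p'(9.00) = -105.17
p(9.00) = -480.96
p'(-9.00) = 102.91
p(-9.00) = -460.62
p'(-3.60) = 40.49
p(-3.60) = -73.45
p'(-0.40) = 3.49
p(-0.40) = -3.08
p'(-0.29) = 2.22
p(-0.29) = -2.77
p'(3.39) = -40.32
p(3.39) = -72.87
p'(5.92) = -69.57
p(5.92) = -211.87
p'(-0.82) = 8.35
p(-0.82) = -5.57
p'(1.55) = -19.05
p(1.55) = -18.25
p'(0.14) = -2.75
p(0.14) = -2.88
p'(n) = -11.56*n - 1.13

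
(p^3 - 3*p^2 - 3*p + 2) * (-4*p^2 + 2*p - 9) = -4*p^5 + 14*p^4 - 3*p^3 + 13*p^2 + 31*p - 18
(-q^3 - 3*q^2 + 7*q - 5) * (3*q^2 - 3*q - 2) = -3*q^5 - 6*q^4 + 32*q^3 - 30*q^2 + q + 10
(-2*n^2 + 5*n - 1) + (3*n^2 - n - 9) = n^2 + 4*n - 10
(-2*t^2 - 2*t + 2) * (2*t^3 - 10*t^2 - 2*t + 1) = -4*t^5 + 16*t^4 + 28*t^3 - 18*t^2 - 6*t + 2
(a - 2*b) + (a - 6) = 2*a - 2*b - 6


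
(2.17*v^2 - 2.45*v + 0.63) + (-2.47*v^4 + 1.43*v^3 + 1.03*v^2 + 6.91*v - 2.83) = -2.47*v^4 + 1.43*v^3 + 3.2*v^2 + 4.46*v - 2.2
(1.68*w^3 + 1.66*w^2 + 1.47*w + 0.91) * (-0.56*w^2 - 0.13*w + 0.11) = -0.9408*w^5 - 1.148*w^4 - 0.8542*w^3 - 0.5181*w^2 + 0.0434*w + 0.1001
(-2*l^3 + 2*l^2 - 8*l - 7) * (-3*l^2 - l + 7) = 6*l^5 - 4*l^4 + 8*l^3 + 43*l^2 - 49*l - 49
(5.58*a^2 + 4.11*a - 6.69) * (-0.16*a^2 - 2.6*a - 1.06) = -0.8928*a^4 - 15.1656*a^3 - 15.5304*a^2 + 13.0374*a + 7.0914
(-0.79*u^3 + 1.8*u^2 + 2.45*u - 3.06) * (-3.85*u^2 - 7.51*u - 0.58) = 3.0415*u^5 - 0.997100000000001*u^4 - 22.4923*u^3 - 7.6625*u^2 + 21.5596*u + 1.7748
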